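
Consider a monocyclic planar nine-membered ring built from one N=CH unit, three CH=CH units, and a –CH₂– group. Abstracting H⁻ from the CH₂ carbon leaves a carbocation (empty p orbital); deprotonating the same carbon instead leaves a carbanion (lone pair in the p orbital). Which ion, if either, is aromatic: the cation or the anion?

The anion

Once that carbon is sp², every ring atom has a p orbital and both ions are fully conjugated.
Cation: 4 × 2 + 0 = 8 π electrons → 4(2), antiaromatic.
Anion: 4 × 2 + 2 = 10 π electrons → 4(2)+2, aromatic.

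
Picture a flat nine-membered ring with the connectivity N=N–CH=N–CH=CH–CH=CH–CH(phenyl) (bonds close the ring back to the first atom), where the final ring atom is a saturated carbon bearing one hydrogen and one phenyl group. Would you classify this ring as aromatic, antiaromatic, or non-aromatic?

Non-aromatic

At the CH(phenyl) position, that saturated carbon is sp³ and has no p orbital in the ring π system; the ring's p-orbital overlap is broken there.
Broken conjugation rules out both aromaticity and antiaromaticity.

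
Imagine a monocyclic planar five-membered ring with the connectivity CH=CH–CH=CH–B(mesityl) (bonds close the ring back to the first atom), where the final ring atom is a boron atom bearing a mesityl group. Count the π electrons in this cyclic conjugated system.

4

Every ring atom contributes a p orbital perpendicular to the ring (each doubly-bonded ring atom is sp² with one p-orbital electron; the boron has an empty p orbital), so the π system is cyclic and fully conjugated.
π-electron count: 2 × 2 = 4 from the double-bond units + 0 from the B(mesityl) atom = 4.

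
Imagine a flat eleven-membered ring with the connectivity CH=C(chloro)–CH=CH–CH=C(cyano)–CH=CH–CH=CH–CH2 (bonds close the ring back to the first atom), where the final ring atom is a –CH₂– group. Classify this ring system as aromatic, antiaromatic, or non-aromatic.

Non-aromatic

The CH2 carbon is saturated: the tetrahedral CH₂ carbon is sp³ and has no p orbital in the ring π system. Conjugation is not continuous around the ring.
Hückel's rule only applies to fully conjugated rings, so this one is simply non-aromatic.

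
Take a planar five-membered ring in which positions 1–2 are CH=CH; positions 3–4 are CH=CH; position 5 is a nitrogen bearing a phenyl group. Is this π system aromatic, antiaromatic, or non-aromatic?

Aromatic

The p orbitals form a continuous loop: every atom in a ring double bond is sp² and brings one electron to the p orbital; the pyrrole-type nitrogen donates its lone pair from the p orbital. The ring is fully conjugated.
Tallying contributions gives 2 × 2 = 4 from the double-bond units + 2 from the N(phenyl) atom = 6.
With 6 π electrons (n = 1), the Hückel 4n+2 condition holds.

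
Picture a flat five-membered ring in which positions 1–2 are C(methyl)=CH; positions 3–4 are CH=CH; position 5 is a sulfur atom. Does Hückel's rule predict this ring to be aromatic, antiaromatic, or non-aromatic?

Aromatic

The p orbitals form a continuous loop: the double-bond atoms are sp², each contributing one p electron; the sulfur donates one lone pair from its p orbital. The ring is fully conjugated.
Adding the contributions, 2 × 2 = 4 from the double-bond units + 2 from the S atom = 6.
With 6 π electrons (n = 1), the Hückel 4n+2 condition holds.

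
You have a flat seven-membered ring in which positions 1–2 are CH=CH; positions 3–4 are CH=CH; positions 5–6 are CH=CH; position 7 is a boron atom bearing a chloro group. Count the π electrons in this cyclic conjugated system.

6

All ring atoms are sp² and supply a p orbital to the ring (every atom in a ring double bond is sp² and brings one electron to the p orbital; the boron has an empty p orbital); the conjugation is uninterrupted.
Adding the contributions, 3 × 2 = 6 from the double-bond units + 0 from the B(chloro) atom = 6.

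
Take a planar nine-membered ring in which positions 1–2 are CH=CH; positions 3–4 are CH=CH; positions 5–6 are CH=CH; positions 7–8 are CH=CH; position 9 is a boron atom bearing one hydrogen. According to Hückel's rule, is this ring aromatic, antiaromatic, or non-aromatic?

Antiaromatic

Check conjugation: every atom in a ring double bond is sp² and brings one electron to the p orbital; the boron has an empty p orbital — every position has a p orbital, so the cyclic π system is continuous.
π-electron count: 4 × 2 = 8 from the double-bond units + 0 from the BH atom = 8.
8 = 4(2); a planar, fully conjugated 4n system is antiaromatic.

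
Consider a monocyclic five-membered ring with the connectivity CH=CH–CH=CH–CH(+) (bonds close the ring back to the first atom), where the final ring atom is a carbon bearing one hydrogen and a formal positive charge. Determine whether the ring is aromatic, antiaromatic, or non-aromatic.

Antiaromatic

All ring atoms are sp² and supply a p orbital to the ring (every atom in a ring double bond is sp² and brings one electron to the p orbital; the carbocation has an empty p orbital); the conjugation is uninterrupted.
Adding the contributions, 2 × 2 = 4 from the double-bond units + 0 from the CH(+) atom = 4.
4 = 4(1); a planar, fully conjugated 4n system is antiaromatic.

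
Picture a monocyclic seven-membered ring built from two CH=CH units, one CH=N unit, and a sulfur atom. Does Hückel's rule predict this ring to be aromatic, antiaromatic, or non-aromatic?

Check conjugation: each doubly-bonded ring atom is sp² with one p-orbital electron; the doubly-bonded nitrogens are pyridine-type — their lone pairs lie in the ring plane, leaving one electron in the p orbital; the sulfur donates one lone pair from its p orbital — every position has a p orbital, so the cyclic π system is continuous.
Counting π electrons: 3 × 2 = 6 from the double-bond units + 2 from the S atom = 8.
With 8 = 4·2 π electrons, Hückel's rule classifies the planar ring as antiaromatic.

Antiaromatic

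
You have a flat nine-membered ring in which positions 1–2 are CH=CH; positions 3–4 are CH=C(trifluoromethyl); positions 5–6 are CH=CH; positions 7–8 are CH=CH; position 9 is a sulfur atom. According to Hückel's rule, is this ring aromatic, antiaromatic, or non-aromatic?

All ring atoms are sp² and supply a p orbital to the ring (each doubly-bonded ring atom is sp² with one p-orbital electron; the sulfur donates one lone pair from its p orbital); the conjugation is uninterrupted.
Tallying contributions gives 4 × 2 = 8 from the double-bond units + 2 from the S atom = 10.
Since 10 = 4·2 + 2, the ring meets the 4n+2 criterion.

Aromatic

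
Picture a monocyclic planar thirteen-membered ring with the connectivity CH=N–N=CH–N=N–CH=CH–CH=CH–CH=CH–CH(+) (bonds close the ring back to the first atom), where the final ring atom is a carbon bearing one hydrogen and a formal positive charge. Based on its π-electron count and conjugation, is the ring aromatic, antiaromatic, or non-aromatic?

Antiaromatic

All ring atoms are sp² and supply a p orbital to the ring (every atom in a ring double bond is sp² and brings one electron to the p orbital; the doubly-bonded nitrogens are pyridine-type — their lone pairs lie in the ring plane, leaving one electron in the p orbital; the carbocation has an empty p orbital); the conjugation is uninterrupted.
Tallying contributions gives 6 × 2 = 12 from the double-bond units + 0 from the CH(+) atom = 12.
12 is a 4n count (n = 3), so the planar conjugated ring is antiaromatic.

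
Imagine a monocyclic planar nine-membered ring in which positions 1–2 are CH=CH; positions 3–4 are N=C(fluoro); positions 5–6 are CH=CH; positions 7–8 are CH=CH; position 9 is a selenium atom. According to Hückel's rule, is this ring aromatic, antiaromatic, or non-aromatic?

The p orbitals form a continuous loop: every atom in a ring double bond is sp² and brings one electron to the p orbital; each =N– nitrogen is pyridine-type (lone pair in the sp² plane, one electron in the p orbital); the selenium donates one lone pair from its p orbital. The ring is fully conjugated.
Counting π electrons: 4 × 2 = 8 from the double-bond units + 2 from the Se atom = 10.
With 10 π electrons (n = 2), the Hückel 4n+2 condition holds.

Aromatic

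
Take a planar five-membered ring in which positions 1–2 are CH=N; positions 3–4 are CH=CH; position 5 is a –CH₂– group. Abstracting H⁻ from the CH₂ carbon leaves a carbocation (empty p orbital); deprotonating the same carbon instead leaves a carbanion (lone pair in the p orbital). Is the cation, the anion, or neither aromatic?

The anion

In either ion the ring is fully conjugated: every atom, including the new sp² carbon, supplies a p orbital.
Cation: 2 × 2 + 0 = 4 π electrons → 4(1), antiaromatic.
Anion: 2 × 2 + 2 = 6 π electrons → 4(1)+2, aromatic.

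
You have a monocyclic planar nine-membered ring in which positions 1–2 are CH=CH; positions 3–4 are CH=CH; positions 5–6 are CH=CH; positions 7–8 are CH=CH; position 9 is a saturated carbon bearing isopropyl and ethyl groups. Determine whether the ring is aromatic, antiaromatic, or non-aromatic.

Non-aromatic

At the C(isopropyl)(ethyl) position, that saturated carbon is sp³ and has no p orbital in the ring π system; the ring's p-orbital overlap is broken there.
Without a continuous loop of overlapping p orbitals the Hückel electron count never comes into play.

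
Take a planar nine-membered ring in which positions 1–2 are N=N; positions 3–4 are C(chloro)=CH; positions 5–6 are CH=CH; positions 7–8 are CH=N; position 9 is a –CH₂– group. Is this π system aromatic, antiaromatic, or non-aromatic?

Non-aromatic

Because the tetrahedral CH₂ carbon is sp³ and has no p orbital in the ring π system at the CH2 position, the π system cannot extend all the way around the ring.
Without a continuous loop of overlapping p orbitals the Hückel electron count never comes into play.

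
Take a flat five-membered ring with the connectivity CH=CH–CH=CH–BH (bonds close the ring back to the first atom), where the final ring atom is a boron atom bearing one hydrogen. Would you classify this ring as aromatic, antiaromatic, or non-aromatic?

Antiaromatic

The p orbitals form a continuous loop: the double-bond atoms are sp², each contributing one p electron; the boron has an empty p orbital. The ring is fully conjugated.
Counting π electrons: 2 × 2 = 4 from the double-bond units + 0 from the BH atom = 4.
4 = 4(1); a planar, fully conjugated 4n system is antiaromatic.
This is borole.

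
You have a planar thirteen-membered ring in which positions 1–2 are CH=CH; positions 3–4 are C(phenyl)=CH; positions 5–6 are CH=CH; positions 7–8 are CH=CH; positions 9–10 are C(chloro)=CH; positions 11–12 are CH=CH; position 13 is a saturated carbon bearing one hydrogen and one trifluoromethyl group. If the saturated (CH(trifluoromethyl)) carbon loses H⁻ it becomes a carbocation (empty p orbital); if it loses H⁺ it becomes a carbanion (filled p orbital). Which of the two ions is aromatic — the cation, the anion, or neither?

Once that carbon is sp², every ring atom has a p orbital and both ions are fully conjugated.
Cation: 6 × 2 + 0 = 12 π electrons → 4(3), antiaromatic.
Anion: 6 × 2 + 2 = 14 π electrons → 4(3)+2, aromatic.

The anion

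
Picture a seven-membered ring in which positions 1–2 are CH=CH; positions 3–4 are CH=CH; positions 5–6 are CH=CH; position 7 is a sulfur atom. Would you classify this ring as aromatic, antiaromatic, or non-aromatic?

Antiaromatic

All ring atoms are sp² and supply a p orbital to the ring (the double-bond atoms are sp², each contributing one p electron; the sulfur donates one lone pair from its p orbital); the conjugation is uninterrupted.
Counting π electrons: 3 × 2 = 6 from the double-bond units + 2 from the S atom = 8.
8 is a 4n count (n = 2), so the planar conjugated ring is antiaromatic.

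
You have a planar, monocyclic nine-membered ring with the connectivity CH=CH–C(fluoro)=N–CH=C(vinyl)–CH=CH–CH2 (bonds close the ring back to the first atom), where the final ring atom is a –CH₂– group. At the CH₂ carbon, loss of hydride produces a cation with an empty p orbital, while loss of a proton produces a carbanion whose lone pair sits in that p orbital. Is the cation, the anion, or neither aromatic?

In either ion the ring is fully conjugated: every atom, including the new sp² carbon, supplies a p orbital.
Cation: 4 × 2 + 0 = 8 π electrons → 4(2), antiaromatic.
Anion: 4 × 2 + 2 = 10 π electrons → 4(2)+2, aromatic.

The anion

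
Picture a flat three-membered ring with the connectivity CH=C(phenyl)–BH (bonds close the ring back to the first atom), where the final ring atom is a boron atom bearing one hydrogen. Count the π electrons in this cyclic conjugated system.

The p orbitals form a continuous loop: the double-bond atoms are sp², each contributing one p electron; the boron has an empty p orbital. The ring is fully conjugated.
π-electron count: 1 × 2 = 2 from the double-bond unit + 0 from the BH atom = 2.

2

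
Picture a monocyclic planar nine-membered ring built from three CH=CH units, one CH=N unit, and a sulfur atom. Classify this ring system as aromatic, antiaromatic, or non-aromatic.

All ring atoms are sp² and supply a p orbital to the ring (the double-bond atoms are sp², each contributing one p electron; each sp² =N– keeps its lone pair in-plane and puts one electron into the π system; the sulfur donates one lone pair from its p orbital); the conjugation is uninterrupted.
Tallying contributions gives 4 × 2 = 8 from the double-bond units + 2 from the S atom = 10.
With 10 π electrons (n = 2), the Hückel 4n+2 condition holds.

Aromatic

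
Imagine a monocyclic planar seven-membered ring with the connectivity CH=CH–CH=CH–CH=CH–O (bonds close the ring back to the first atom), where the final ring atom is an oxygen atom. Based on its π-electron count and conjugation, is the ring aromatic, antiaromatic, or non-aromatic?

The p orbitals form a continuous loop: each doubly-bonded ring atom is sp² with one p-orbital electron; the oxygen donates one lone pair from its p orbital. The ring is fully conjugated.
Adding the contributions, 3 × 2 = 6 from the double-bond units + 2 from the O atom = 8.
8 is a 4n count (n = 2), so the planar conjugated ring is antiaromatic.

Antiaromatic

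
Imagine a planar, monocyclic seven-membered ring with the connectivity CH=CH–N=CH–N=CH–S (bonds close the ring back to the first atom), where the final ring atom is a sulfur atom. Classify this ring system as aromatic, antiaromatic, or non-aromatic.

Antiaromatic

Check conjugation: each doubly-bonded ring atom is sp² with one p-orbital electron; each =N– nitrogen is pyridine-type (lone pair in the sp² plane, one electron in the p orbital); the sulfur donates one lone pair from its p orbital — every position has a p orbital, so the cyclic π system is continuous.
Counting π electrons: 3 × 2 = 6 from the double-bond units + 2 from the S atom = 8.
A 4n π count (8, n = 2) in a planar conjugated ring means antiaromatic.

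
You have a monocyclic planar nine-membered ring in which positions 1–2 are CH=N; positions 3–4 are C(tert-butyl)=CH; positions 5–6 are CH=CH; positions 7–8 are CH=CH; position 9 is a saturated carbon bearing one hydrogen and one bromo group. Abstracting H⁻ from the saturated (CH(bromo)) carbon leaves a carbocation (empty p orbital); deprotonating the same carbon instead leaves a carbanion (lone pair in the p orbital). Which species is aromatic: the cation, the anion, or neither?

The anion

Both ions have a continuous loop of p orbitals — each ring atom is sp².
Cation: 4 × 2 + 0 = 8 π electrons → 4(2), antiaromatic.
Anion: 4 × 2 + 2 = 10 π electrons → 4(2)+2, aromatic.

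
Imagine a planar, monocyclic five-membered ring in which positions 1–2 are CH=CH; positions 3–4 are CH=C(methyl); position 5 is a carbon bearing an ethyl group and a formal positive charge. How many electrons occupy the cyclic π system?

4

Check conjugation: each doubly-bonded ring atom is sp² with one p-orbital electron; the carbocation has an empty p orbital — every position has a p orbital, so the cyclic π system is continuous.
Adding the contributions, 2 × 2 = 4 from the double-bond units + 0 from the C(ethyl)(+) atom = 4.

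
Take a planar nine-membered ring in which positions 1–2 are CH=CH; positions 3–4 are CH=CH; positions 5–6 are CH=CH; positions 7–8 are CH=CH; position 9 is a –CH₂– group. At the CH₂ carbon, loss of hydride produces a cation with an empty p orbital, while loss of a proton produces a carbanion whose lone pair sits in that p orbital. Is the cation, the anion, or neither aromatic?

Once that carbon is sp², every ring atom has a p orbital and both ions are fully conjugated.
Cation: 4 × 2 + 0 = 8 π electrons → 4(2), antiaromatic.
Anion: 4 × 2 + 2 = 10 π electrons → 4(2)+2, aromatic.

The anion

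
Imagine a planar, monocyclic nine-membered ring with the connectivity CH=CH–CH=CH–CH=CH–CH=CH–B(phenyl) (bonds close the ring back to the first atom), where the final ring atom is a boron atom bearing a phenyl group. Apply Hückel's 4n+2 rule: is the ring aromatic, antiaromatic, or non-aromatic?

Check conjugation: each doubly-bonded ring atom is sp² with one p-orbital electron; the boron has an empty p orbital — every position has a p orbital, so the cyclic π system is continuous.
π-electron count: 4 × 2 = 8 from the double-bond units + 0 from the B(phenyl) atom = 8.
8 = 4(2); a planar, fully conjugated 4n system is antiaromatic.

Antiaromatic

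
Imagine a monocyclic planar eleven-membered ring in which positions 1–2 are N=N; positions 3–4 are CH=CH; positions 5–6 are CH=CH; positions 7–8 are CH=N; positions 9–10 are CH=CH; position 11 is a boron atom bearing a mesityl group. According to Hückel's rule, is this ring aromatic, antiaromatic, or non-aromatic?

Check conjugation: every atom in a ring double bond is sp² and brings one electron to the p orbital; each =N– nitrogen is pyridine-type (lone pair in the sp² plane, one electron in the p orbital); the boron has an empty p orbital — every position has a p orbital, so the cyclic π system is continuous.
Adding the contributions, 5 × 2 = 10 from the double-bond units + 0 from the B(mesityl) atom = 10.
That gives a 4n+2 count (10, n = 2).

Aromatic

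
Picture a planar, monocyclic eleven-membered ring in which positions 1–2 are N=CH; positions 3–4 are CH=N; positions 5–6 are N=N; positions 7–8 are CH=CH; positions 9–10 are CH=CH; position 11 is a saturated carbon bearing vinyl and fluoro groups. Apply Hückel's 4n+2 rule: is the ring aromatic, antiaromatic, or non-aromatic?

The C(vinyl)(fluoro) position has four σ bonds — that saturated carbon is sp³ and has no p orbital in the ring π system — so the cyclic conjugation is interrupted.
A ring that is not fully conjugated cannot be aromatic or antiaromatic regardless of its π-electron count.

Non-aromatic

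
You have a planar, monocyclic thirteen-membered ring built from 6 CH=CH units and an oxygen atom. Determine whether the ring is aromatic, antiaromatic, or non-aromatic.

Every ring atom contributes a p orbital perpendicular to the ring (every atom in a ring double bond is sp² and brings one electron to the p orbital; the oxygen donates one lone pair from its p orbital), so the π system is cyclic and fully conjugated.
Tallying contributions gives 6 × 2 = 12 from the double-bond units + 2 from the O atom = 14.
That gives a 4n+2 count (14, n = 3).

Aromatic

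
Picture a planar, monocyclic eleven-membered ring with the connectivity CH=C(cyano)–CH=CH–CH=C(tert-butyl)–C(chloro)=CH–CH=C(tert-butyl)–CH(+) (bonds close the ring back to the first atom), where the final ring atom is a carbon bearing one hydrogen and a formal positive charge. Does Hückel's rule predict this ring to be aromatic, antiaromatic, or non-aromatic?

Check conjugation: the double-bond atoms are sp², each contributing one p electron; the carbocation has an empty p orbital — every position has a p orbital, so the cyclic π system is continuous.
Counting π electrons: 5 × 2 = 10 from the double-bond units + 0 from the CH(+) atom = 10.
Since 10 = 4·2 + 2, the ring meets the 4n+2 criterion.

Aromatic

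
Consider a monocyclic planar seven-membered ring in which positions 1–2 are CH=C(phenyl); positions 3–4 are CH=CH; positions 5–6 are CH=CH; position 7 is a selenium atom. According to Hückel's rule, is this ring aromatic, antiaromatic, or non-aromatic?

All ring atoms are sp² and supply a p orbital to the ring (each doubly-bonded ring atom is sp² with one p-orbital electron; the selenium donates one lone pair from its p orbital); the conjugation is uninterrupted.
Tallying contributions gives 3 × 2 = 6 from the double-bond units + 2 from the Se atom = 8.
A 4n π count (8, n = 2) in a planar conjugated ring means antiaromatic.

Antiaromatic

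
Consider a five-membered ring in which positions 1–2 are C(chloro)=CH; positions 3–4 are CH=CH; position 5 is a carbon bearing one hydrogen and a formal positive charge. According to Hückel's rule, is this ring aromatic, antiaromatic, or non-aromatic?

Antiaromatic

Every ring atom contributes a p orbital perpendicular to the ring (every atom in a ring double bond is sp² and brings one electron to the p orbital; the carbocation has an empty p orbital), so the π system is cyclic and fully conjugated.
Adding the contributions, 2 × 2 = 4 from the double-bond units + 0 from the CH(+) atom = 4.
4 is a 4n count (n = 1), so the planar conjugated ring is antiaromatic.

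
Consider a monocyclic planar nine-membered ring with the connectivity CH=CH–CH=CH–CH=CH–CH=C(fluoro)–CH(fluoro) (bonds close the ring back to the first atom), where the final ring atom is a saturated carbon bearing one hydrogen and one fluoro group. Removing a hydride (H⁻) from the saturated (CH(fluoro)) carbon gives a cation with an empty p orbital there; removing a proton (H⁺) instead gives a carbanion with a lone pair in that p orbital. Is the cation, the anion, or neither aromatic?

The anion

In both ions every ring atom is sp² and contributes a p orbital, so both rings are fully conjugated.
Cation: 4 × 2 + 0 = 8 π electrons → 4(2), antiaromatic.
Anion: 4 × 2 + 2 = 10 π electrons → 4(2)+2, aromatic.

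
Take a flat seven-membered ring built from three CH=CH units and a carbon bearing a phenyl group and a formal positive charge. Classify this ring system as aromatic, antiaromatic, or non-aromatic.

Check conjugation: the double-bond atoms are sp², each contributing one p electron; the carbocation has an empty p orbital — every position has a p orbital, so the cyclic π system is continuous.
π-electron count: 3 × 2 = 6 from the double-bond units + 0 from the C(phenyl)(+) atom = 6.
That gives a 4n+2 count (6, n = 1).

Aromatic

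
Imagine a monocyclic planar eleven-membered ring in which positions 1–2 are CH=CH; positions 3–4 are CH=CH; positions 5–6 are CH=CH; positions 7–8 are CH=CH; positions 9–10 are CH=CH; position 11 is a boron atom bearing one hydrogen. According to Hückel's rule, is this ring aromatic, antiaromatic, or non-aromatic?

Check conjugation: the double-bond atoms are sp², each contributing one p electron; the boron has an empty p orbital — every position has a p orbital, so the cyclic π system is continuous.
Adding the contributions, 5 × 2 = 10 from the double-bond units + 0 from the BH atom = 10.
Since 10 = 4·2 + 2, the ring meets the 4n+2 criterion.

Aromatic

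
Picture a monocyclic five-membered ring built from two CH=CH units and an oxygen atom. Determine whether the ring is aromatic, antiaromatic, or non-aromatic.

All ring atoms are sp² and supply a p orbital to the ring (every atom in a ring double bond is sp² and brings one electron to the p orbital; the oxygen donates one lone pair from its p orbital); the conjugation is uninterrupted.
π-electron count: 2 × 2 = 4 from the double-bond units + 2 from the O atom = 6.
That gives a 4n+2 count (6, n = 1).

Aromatic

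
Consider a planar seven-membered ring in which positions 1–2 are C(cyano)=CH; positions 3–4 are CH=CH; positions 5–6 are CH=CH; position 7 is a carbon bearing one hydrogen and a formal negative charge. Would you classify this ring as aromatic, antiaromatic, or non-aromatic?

The p orbitals form a continuous loop: every atom in a ring double bond is sp² and brings one electron to the p orbital; the carbanion's lone pair occupies the p orbital. The ring is fully conjugated.
Counting π electrons: 3 × 2 = 6 from the double-bond units + 2 from the CH(-) atom = 8.
8 = 4(2); a planar, fully conjugated 4n system is antiaromatic.

Antiaromatic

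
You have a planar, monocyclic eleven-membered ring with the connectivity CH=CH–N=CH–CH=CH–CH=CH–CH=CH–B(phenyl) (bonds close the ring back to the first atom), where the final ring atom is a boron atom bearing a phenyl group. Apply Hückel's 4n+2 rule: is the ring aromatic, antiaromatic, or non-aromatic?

All ring atoms are sp² and supply a p orbital to the ring (the double-bond atoms are sp², each contributing one p electron; the doubly-bonded nitrogens are pyridine-type — their lone pairs lie in the ring plane, leaving one electron in the p orbital; the boron has an empty p orbital); the conjugation is uninterrupted.
Tallying contributions gives 5 × 2 = 10 from the double-bond units + 0 from the B(phenyl) atom = 10.
Since 10 = 4·2 + 2, the ring meets the 4n+2 criterion.

Aromatic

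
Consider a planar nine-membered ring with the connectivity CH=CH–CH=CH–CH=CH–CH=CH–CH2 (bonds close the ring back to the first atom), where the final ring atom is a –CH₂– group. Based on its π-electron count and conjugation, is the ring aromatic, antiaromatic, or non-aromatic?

The CH2 position has four σ bonds — the tetrahedral CH₂ carbon is sp³ and has no p orbital in the ring π system — so the cyclic conjugation is interrupted.
A ring that is not fully conjugated cannot be aromatic or antiaromatic regardless of its π-electron count.

Non-aromatic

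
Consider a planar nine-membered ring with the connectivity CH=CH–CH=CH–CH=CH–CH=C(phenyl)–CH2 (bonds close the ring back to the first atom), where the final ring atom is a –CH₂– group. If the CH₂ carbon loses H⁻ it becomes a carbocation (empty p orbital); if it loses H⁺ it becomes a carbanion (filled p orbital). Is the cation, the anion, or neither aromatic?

The anion

Both ions have a continuous loop of p orbitals — each ring atom is sp².
Cation: 4 × 2 + 0 = 8 π electrons → 4(2), antiaromatic.
Anion: 4 × 2 + 2 = 10 π electrons → 4(2)+2, aromatic.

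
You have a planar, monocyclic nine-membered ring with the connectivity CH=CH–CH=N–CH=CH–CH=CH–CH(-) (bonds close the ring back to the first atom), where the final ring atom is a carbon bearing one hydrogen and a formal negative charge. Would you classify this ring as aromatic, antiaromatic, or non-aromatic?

Aromatic

Check conjugation: every atom in a ring double bond is sp² and brings one electron to the p orbital; each =N– nitrogen is pyridine-type (lone pair in the sp² plane, one electron in the p orbital); the carbanion's lone pair occupies the p orbital — every position has a p orbital, so the cyclic π system is continuous.
Adding the contributions, 4 × 2 = 8 from the double-bond units + 2 from the CH(-) atom = 10.
With 10 π electrons (n = 2), the Hückel 4n+2 condition holds.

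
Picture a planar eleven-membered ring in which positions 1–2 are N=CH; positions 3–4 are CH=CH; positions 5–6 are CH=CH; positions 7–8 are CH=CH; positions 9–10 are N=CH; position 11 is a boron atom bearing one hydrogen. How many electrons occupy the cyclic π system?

10

Check conjugation: every atom in a ring double bond is sp² and brings one electron to the p orbital; each =N– nitrogen is pyridine-type (lone pair in the sp² plane, one electron in the p orbital); the boron has an empty p orbital — every position has a p orbital, so the cyclic π system is continuous.
Tallying contributions gives 5 × 2 = 10 from the double-bond units + 0 from the BH atom = 10.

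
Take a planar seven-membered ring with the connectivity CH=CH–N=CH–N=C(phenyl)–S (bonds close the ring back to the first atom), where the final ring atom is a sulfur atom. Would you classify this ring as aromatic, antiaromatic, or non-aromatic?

Every ring atom contributes a p orbital perpendicular to the ring (each doubly-bonded ring atom is sp² with one p-orbital electron; each sp² =N– keeps its lone pair in-plane and puts one electron into the π system; the sulfur donates one lone pair from its p orbital), so the π system is cyclic and fully conjugated.
Adding the contributions, 3 × 2 = 6 from the double-bond units + 2 from the S atom = 8.
8 = 4(2); a planar, fully conjugated 4n system is antiaromatic.

Antiaromatic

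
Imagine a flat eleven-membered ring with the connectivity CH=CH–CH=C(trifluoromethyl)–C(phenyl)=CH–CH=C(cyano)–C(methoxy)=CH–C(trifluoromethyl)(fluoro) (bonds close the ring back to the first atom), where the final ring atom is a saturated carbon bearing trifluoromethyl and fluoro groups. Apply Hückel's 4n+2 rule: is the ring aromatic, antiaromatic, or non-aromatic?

Because that saturated carbon is sp³ and has no p orbital in the ring π system at the C(trifluoromethyl)(fluoro) position, the π system cannot extend all the way around the ring.
Without a continuous loop of overlapping p orbitals the Hückel electron count never comes into play.

Non-aromatic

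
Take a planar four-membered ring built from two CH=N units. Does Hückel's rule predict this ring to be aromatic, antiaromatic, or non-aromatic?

Antiaromatic

All ring atoms are sp² and supply a p orbital to the ring (each doubly-bonded ring atom is sp² with one p-orbital electron; each =N– nitrogen is pyridine-type (lone pair in the sp² plane, one electron in the p orbital)); the conjugation is uninterrupted.
π-electron count: 2 × 2 = 4 from the 2 double-bond units.
4 is a 4n count (n = 1), so the planar conjugated ring is antiaromatic.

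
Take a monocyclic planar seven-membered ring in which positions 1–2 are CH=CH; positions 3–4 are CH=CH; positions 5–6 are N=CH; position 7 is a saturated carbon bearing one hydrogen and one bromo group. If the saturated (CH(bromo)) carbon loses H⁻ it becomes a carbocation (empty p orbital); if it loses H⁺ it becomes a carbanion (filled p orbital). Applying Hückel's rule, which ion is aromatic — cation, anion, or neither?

Once that carbon is sp², every ring atom has a p orbital and both ions are fully conjugated.
Cation: 3 × 2 + 0 = 6 π electrons → 4(1)+2, aromatic.
Anion: 3 × 2 + 2 = 8 π electrons → 4(2), antiaromatic.

The cation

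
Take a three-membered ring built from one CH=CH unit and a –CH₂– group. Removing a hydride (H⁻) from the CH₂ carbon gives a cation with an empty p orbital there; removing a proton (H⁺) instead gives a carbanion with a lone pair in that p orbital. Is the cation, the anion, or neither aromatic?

In either ion the ring is fully conjugated: every atom, including the new sp² carbon, supplies a p orbital.
Cation: 1 × 2 + 0 = 2 π electrons → 4(0)+2, aromatic.
Anion: 1 × 2 + 2 = 4 π electrons → 4(1), antiaromatic.

The cation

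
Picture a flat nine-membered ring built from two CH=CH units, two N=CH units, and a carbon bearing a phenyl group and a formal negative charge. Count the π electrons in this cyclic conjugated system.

10

All ring atoms are sp² and supply a p orbital to the ring (every atom in a ring double bond is sp² and brings one electron to the p orbital; each =N– nitrogen is pyridine-type (lone pair in the sp² plane, one electron in the p orbital); the carbanion's lone pair occupies the p orbital); the conjugation is uninterrupted.
π-electron count: 4 × 2 = 8 from the double-bond units + 2 from the C(phenyl)(-) atom = 10.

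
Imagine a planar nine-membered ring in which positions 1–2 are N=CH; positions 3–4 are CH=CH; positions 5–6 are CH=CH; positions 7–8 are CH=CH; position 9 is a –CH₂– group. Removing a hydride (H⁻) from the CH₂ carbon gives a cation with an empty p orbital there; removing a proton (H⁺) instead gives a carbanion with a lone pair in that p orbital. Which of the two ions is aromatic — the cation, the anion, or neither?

The anion

In either ion the ring is fully conjugated: every atom, including the new sp² carbon, supplies a p orbital.
Cation: 4 × 2 + 0 = 8 π electrons → 4(2), antiaromatic.
Anion: 4 × 2 + 2 = 10 π electrons → 4(2)+2, aromatic.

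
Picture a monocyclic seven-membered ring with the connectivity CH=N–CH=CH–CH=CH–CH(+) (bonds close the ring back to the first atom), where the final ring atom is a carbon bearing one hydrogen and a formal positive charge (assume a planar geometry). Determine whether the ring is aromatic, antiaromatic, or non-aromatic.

Aromatic

All ring atoms are sp² and supply a p orbital to the ring (every atom in a ring double bond is sp² and brings one electron to the p orbital; each =N– nitrogen is pyridine-type (lone pair in the sp² plane, one electron in the p orbital); the carbocation has an empty p orbital); the conjugation is uninterrupted.
Tallying contributions gives 3 × 2 = 6 from the double-bond units + 0 from the CH(+) atom = 6.
With 6 π electrons (n = 1), the Hückel 4n+2 condition holds.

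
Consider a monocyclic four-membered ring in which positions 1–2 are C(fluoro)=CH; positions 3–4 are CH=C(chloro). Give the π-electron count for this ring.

4

All ring atoms are sp² and supply a p orbital to the ring (the double-bond atoms are sp², each contributing one p electron); the conjugation is uninterrupted.
π-electron count: 2 × 2 = 4 from the 2 double-bond units.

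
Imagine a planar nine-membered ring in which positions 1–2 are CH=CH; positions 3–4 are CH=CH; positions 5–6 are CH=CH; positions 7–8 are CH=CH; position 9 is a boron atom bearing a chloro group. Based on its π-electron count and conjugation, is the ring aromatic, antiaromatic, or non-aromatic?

Check conjugation: each doubly-bonded ring atom is sp² with one p-orbital electron; the boron has an empty p orbital — every position has a p orbital, so the cyclic π system is continuous.
π-electron count: 4 × 2 = 8 from the double-bond units + 0 from the B(chloro) atom = 8.
8 is a 4n count (n = 2), so the planar conjugated ring is antiaromatic.

Antiaromatic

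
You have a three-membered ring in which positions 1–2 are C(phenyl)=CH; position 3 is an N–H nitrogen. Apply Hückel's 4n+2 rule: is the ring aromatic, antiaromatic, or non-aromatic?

Antiaromatic

Check conjugation: the double-bond atoms are sp², each contributing one p electron; the pyrrole-type nitrogen donates its lone pair from the p orbital — every position has a p orbital, so the cyclic π system is continuous.
Adding the contributions, 1 × 2 = 2 from the double-bond unit + 2 from the NH atom = 4.
4 is a 4n count (n = 1), so the planar conjugated ring is antiaromatic.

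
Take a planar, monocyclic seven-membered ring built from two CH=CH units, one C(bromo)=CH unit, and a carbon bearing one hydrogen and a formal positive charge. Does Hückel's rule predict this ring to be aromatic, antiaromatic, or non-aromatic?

Aromatic

Check conjugation: the double-bond atoms are sp², each contributing one p electron; the carbocation has an empty p orbital — every position has a p orbital, so the cyclic π system is continuous.
Tallying contributions gives 3 × 2 = 6 from the double-bond units + 0 from the CH(+) atom = 6.
With 6 π electrons (n = 1), the Hückel 4n+2 condition holds.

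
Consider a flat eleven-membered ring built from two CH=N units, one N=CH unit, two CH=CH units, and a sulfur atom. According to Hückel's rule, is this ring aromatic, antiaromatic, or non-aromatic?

Antiaromatic

Every ring atom contributes a p orbital perpendicular to the ring (the double-bond atoms are sp², each contributing one p electron; each =N– nitrogen is pyridine-type (lone pair in the sp² plane, one electron in the p orbital); the sulfur donates one lone pair from its p orbital), so the π system is cyclic and fully conjugated.
Adding the contributions, 5 × 2 = 10 from the double-bond units + 2 from the S atom = 12.
With 12 = 4·3 π electrons, Hückel's rule classifies the planar ring as antiaromatic.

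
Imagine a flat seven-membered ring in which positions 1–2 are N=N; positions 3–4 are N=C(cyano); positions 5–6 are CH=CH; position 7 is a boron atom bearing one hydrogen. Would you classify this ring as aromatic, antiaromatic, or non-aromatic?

Aromatic

The p orbitals form a continuous loop: the double-bond atoms are sp², each contributing one p electron; each sp² =N– keeps its lone pair in-plane and puts one electron into the π system; the boron has an empty p orbital. The ring is fully conjugated.
Tallying contributions gives 3 × 2 = 6 from the double-bond units + 0 from the BH atom = 6.
Since 6 = 4·1 + 2, the ring meets the 4n+2 criterion.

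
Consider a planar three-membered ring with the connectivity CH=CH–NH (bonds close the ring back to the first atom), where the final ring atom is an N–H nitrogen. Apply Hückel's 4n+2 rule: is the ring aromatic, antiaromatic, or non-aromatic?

Antiaromatic

Check conjugation: every atom in a ring double bond is sp² and brings one electron to the p orbital; the pyrrole-type nitrogen donates its lone pair from the p orbital — every position has a p orbital, so the cyclic π system is continuous.
Tallying contributions gives 1 × 2 = 2 from the double-bond unit + 2 from the NH atom = 4.
4 is a 4n count (n = 1), so the planar conjugated ring is antiaromatic.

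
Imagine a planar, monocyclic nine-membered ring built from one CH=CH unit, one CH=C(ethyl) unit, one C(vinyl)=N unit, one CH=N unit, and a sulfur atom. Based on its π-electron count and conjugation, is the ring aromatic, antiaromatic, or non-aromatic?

Aromatic

The p orbitals form a continuous loop: every atom in a ring double bond is sp² and brings one electron to the p orbital; each =N– nitrogen is pyridine-type (lone pair in the sp² plane, one electron in the p orbital); the sulfur donates one lone pair from its p orbital. The ring is fully conjugated.
Counting π electrons: 4 × 2 = 8 from the double-bond units + 2 from the S atom = 10.
Since 10 = 4·2 + 2, the ring meets the 4n+2 criterion.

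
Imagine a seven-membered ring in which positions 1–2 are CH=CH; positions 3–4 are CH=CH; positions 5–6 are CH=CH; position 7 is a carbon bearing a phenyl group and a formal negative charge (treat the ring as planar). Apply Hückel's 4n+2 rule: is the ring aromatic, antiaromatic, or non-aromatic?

Antiaromatic

The p orbitals form a continuous loop: each doubly-bonded ring atom is sp² with one p-orbital electron; the carbanion's lone pair occupies the p orbital. The ring is fully conjugated.
Tallying contributions gives 3 × 2 = 6 from the double-bond units + 2 from the C(phenyl)(-) atom = 8.
With 8 = 4·2 π electrons, Hückel's rule classifies the planar ring as antiaromatic.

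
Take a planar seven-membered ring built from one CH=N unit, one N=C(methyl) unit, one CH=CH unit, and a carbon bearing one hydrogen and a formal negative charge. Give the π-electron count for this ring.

8

All ring atoms are sp² and supply a p orbital to the ring (the double-bond atoms are sp², each contributing one p electron; each =N– nitrogen is pyridine-type (lone pair in the sp² plane, one electron in the p orbital); the carbanion's lone pair occupies the p orbital); the conjugation is uninterrupted.
Adding the contributions, 3 × 2 = 6 from the double-bond units + 2 from the CH(-) atom = 8.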